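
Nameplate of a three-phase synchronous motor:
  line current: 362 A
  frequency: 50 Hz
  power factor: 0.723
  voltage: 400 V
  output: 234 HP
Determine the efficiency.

P_out = 234 × 746 = 174564 W
P_in = √3·V_L·I_L·cosφ = 1.732 × 400 × 362 × 0.723 = 181324 W
η = P_out / P_in = 174564 / 181324 = 0.963 = 96.3%

96.3 %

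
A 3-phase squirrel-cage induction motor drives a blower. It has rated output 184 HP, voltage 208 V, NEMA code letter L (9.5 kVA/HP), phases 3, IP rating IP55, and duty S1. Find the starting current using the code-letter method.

S_LR = 9.5 × 184 = 1748 kVA
I_LR = S_LR/(√3·V_L) = 1748000/(1.732×208) = 4850 A

4850 A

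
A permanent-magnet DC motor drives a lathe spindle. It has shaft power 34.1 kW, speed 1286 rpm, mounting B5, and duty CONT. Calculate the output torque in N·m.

ω = 2π × 1286/60 = 134.7 rad/s
τ = P/ω = 34100/134.7 = 253 N·m

253 N·m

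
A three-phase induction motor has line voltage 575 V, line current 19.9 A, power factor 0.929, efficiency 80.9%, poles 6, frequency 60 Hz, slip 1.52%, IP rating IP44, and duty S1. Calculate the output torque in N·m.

120 N·m

P_in = √3·V·I·cosφ = 1.732 × 575 × 19.9 × 0.929 = 18411 W
P_out = η·P_in = 0.809 × 18411 = 14894 W
n_s = 120×60/6 = 1200 rpm; n = 1200×(1−0.0152) = 1182 rpm
ω = 2π×1182/60 = 123.8 rad/s
τ = P_out/ω = 14894/123.8 = 120 N·m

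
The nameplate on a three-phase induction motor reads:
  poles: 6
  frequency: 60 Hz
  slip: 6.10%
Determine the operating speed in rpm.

1127 rpm

n_s = 120f/p = 120×60/6 = 1200 rpm
n = n_s(1 − s) = 1200 × (1 − 0.061) = 1127 rpm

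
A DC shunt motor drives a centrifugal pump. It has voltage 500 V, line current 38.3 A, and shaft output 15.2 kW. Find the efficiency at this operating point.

79.4 %

P_out = 15.2 kW = 15200 W
P_in = V·I = 500 × 38.3 = 19150 W
η = P_out / P_in = 15200 / 19150 = 0.794 = 79.4%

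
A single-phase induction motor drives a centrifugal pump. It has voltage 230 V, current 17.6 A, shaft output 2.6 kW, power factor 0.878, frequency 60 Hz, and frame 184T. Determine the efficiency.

73.2 %

P_out = 2.6 kW = 2600 W
P_in = V·I·cosφ = 230 × 17.6 × 0.878 = 3554 W
η = P_out / P_in = 2600 / 3554 = 0.732 = 73.2%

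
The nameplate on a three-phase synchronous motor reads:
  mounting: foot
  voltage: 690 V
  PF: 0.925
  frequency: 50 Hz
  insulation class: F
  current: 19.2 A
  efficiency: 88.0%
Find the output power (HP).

25 HP

P_in = √3·V·I·cosφ = 1.732 × 690 × 19.2 × 0.925 = 21225 W
P_out = η·P_in = 0.88 × 21225 = 18678 W
= 18678/746 = 25 HP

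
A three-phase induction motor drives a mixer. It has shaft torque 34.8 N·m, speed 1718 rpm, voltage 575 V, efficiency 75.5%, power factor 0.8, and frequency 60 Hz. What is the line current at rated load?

10.4 A

ω = 2π×1718/60 = 179.9 rad/s; P_out = τω = 34.8 × 179.9 = 6261 W
P_in = P_out / η = 6261 / 0.755 = 8293 W
I_L = P_in / (√3·V_L·cosφ) = 8293 / (1.732 × 575 × 0.8) = 10.4 A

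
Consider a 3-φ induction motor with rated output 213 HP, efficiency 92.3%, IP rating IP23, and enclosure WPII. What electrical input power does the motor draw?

P_out = 213 × 746 = 158898 W
P_in = P_out/η = 158898/0.923 = 172154 W = 172 kW

172 kW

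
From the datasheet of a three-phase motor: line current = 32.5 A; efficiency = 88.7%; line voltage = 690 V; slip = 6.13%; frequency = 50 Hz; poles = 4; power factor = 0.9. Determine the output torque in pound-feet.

155 lb·ft

P_in = √3·V·I·cosφ = 1.732 × 690 × 32.5 × 0.9 = 34956 W
P_out = η·P_in = 0.887 × 34956 = 31006 W
n_s = 120×50/4 = 1500 rpm; n = 1500×(1−0.0613) = 1408 rpm
ω = 2π×1408/60 = 147.4 rad/s
τ = P_out/ω = 31006/147.4 = 210.4 N·m
In lb·ft: 210.4/1.356 = 155 lb·ft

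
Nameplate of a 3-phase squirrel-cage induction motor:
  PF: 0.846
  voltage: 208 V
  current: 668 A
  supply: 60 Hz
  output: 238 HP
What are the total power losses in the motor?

P_in = √3·V·I·cosφ = 1.732×208×668×0.846 = 203591 W
P_out = 238×746 = 177548 W
Losses = P_in − P_out = 203591 − 177548 = 26043 W

26000 W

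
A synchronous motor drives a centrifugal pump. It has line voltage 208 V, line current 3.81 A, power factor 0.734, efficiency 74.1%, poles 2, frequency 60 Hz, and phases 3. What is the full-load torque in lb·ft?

P_in = √3·V·I·cosφ = 1.732 × 208 × 3.81 × 0.734 = 1007 W
P_out = η·P_in = 0.741 × 1007 = 746 W
n = n_s = 120×60/2 = 3600 rpm (synchronous)
ω = 2π×3600/60 = 377 rad/s
τ = P_out/ω = 746/377 = 1.979 N·m
In lb·ft: 1.979/1.356 = 1.46 lb·ft

1.46 lb·ft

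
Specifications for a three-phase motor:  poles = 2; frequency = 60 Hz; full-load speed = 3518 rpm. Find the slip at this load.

n_s = 120f/p = 120×60/2 = 3600 rpm
s = (n_s − n)/n_s = (3600 − 3518)/3600 = 0.0228

2.3 %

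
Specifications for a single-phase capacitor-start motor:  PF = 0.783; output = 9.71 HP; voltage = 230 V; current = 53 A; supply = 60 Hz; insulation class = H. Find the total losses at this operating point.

2.3 kW

P_in = V·I·cosφ = 230×53×0.783 = 9545 W
P_out = 9.71×746 = 7244 W
Losses = P_in − P_out = 9545 − 7244 = 2301 W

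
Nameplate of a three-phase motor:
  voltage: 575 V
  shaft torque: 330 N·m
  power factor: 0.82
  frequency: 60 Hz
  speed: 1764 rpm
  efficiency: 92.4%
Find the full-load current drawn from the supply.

ω = 2π×1764/60 = 184.7 rad/s; P_out = τω = 330 × 184.7 = 60951 W
P_in = P_out / η = 60951 / 0.924 = 65964 W
I_L = P_in / (√3·V_L·cosφ) = 65964 / (1.732 × 575 × 0.82) = 80.8 A

80.8 A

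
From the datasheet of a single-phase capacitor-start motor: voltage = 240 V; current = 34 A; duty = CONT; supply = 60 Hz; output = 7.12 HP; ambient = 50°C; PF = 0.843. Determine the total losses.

P_in = V·I·cosφ = 240×34×0.843 = 6879 W
P_out = 7.12×746 = 5312 W
Losses = P_in − P_out = 6879 − 5312 = 1567 W

1570 W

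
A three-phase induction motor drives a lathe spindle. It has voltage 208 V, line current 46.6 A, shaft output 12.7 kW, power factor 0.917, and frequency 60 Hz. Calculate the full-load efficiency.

P_out = 12.7 kW = 12700 W
P_in = √3·V_L·I_L·cosφ = 1.732 × 208 × 46.6 × 0.917 = 15395 W
η = P_out / P_in = 12700 / 15395 = 0.825 = 82.5%

82.5 %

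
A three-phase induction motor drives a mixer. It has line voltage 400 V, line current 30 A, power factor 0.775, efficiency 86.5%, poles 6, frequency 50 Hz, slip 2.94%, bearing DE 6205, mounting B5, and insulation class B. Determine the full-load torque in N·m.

137 N·m

P_in = √3·V·I·cosφ = 1.732 × 400 × 30 × 0.775 = 16108 W
P_out = η·P_in = 0.865 × 16108 = 13933 W
n_s = 120×50/6 = 1000 rpm; n = 1000×(1−0.0294) = 971 rpm
ω = 2π×971/60 = 101.7 rad/s
τ = P_out/ω = 13933/101.7 = 137 N·m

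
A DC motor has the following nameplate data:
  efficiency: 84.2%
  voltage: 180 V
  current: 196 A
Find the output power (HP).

P_in = V·I = 180 × 196 = 35280 W
P_out = η·P_in = 0.842 × 35280 = 29706 W
= 29706/746 = 39.8 HP

39.8 HP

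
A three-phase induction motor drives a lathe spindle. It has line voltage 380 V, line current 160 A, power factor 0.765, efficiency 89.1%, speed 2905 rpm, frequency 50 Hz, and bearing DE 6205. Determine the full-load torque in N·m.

236 N·m

P_in = √3·V·I·cosφ = 1.732 × 380 × 160 × 0.765 = 80559 W
P_out = η·P_in = 0.891 × 80559 = 71778 W
n = 2905 rpm
ω = 2π×2905/60 = 304.2 rad/s
τ = P_out/ω = 71778/304.2 = 236 N·m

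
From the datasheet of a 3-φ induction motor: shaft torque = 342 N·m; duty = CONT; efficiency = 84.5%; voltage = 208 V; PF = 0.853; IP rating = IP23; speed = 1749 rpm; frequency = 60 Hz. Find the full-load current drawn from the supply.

ω = 2π×1749/60 = 183.2 rad/s; P_out = τω = 342 × 183.2 = 62654 W
P_in = P_out / η = 62654 / 0.845 = 74147 W
I_L = P_in / (√3·V_L·cosφ) = 74147 / (1.732 × 208 × 0.853) = 241 A

241 A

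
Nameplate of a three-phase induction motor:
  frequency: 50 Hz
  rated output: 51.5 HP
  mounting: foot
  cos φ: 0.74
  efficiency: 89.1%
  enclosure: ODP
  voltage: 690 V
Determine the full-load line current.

P_out = 51.5 × 746 = 38419 W
P_in = P_out / η = 38419 / 0.891 = 43119 W
I_L = P_in / (√3·V_L·cosφ) = 43119 / (1.732 × 690 × 0.74) = 48.8 A

48.8 A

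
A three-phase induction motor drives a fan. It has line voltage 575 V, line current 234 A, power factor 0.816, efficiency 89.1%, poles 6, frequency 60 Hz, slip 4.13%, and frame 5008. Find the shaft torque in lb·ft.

P_in = √3·V·I·cosφ = 1.732 × 575 × 234 × 0.816 = 190161 W
P_out = η·P_in = 0.891 × 190161 = 169433 W
n_s = 120×60/6 = 1200 rpm; n = 1200×(1−0.0413) = 1150 rpm
ω = 2π×1150/60 = 120.4 rad/s
τ = P_out/ω = 169433/120.4 = 1407 N·m
In lb·ft: 1407/1.356 = 1040 lb·ft

1040 lb·ft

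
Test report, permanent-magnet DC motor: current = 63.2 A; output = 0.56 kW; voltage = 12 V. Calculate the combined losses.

198 W

P_in = V·I = 12×63.2 = 758 W
P_out = 560 W
Losses = P_in − P_out = 758 − 560 = 198 W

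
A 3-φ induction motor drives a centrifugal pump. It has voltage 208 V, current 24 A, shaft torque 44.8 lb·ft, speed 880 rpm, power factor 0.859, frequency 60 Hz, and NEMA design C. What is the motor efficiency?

τ = 44.8 lb·ft × 1.356 = 60.75 N·m
ω = 2π × 880/60 = 92.15 rad/s; P_out = τω = 60.75 × 92.15 = 5598 W
P_in = √3·V_L·I_L·cosφ = 1.732 × 208 × 24 × 0.859 = 7427 W
η = P_out / P_in = 5598 / 7427 = 0.754 = 75.4%

75.4 %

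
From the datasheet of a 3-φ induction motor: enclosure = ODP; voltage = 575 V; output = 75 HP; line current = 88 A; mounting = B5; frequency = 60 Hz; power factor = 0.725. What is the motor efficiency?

88.1 %

P_out = 75 × 746 = 55950 W
P_in = √3·V_L·I_L·cosφ = 1.732 × 575 × 88 × 0.725 = 63538 W
η = P_out / P_in = 55950 / 63538 = 0.881 = 88.1%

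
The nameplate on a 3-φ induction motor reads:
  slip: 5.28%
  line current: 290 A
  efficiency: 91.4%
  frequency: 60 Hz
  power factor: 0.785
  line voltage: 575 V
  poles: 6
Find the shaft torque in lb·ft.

1280 lb·ft

P_in = √3·V·I·cosφ = 1.732 × 575 × 290 × 0.785 = 226717 W
P_out = η·P_in = 0.914 × 226717 = 207219 W
n_s = 120×60/6 = 1200 rpm; n = 1200×(1−0.0528) = 1137 rpm
ω = 2π×1137/60 = 119.1 rad/s
τ = P_out/ω = 207219/119.1 = 1740 N·m
In lb·ft: 1740/1.356 = 1280 lb·ft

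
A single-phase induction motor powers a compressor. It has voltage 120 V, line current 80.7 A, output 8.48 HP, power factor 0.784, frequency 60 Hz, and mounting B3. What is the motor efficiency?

P_out = 8.48 × 746 = 6326 W
P_in = V·I·cosφ = 120 × 80.7 × 0.784 = 7592 W
η = P_out / P_in = 6326 / 7592 = 0.833 = 83.3%

83.3 %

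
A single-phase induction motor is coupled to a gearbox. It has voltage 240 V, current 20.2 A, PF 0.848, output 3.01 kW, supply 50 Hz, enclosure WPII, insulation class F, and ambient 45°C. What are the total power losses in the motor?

1100 W

P_in = V·I·cosφ = 240×20.2×0.848 = 4111 W
P_out = 3010 W
Losses = P_in − P_out = 4111 − 3010 = 1101 W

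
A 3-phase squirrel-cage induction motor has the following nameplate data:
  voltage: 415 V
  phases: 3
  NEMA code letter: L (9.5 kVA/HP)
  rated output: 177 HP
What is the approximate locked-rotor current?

2340 A

S_LR = 9.5 × 177 = 1681.5 kVA
I_LR = S_LR/(√3·V_L) = 1681500/(1.732×415) = 2340 A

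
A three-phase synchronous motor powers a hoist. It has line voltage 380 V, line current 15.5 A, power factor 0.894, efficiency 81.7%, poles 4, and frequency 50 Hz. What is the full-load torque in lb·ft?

35 lb·ft

P_in = √3·V·I·cosφ = 1.732 × 380 × 15.5 × 0.894 = 9120 W
P_out = η·P_in = 0.817 × 9120 = 7451 W
n = n_s = 120×50/4 = 1500 rpm (synchronous)
ω = 2π×1500/60 = 157.1 rad/s
τ = P_out/ω = 7451/157.1 = 47.43 N·m
In lb·ft: 47.43/1.356 = 35 lb·ft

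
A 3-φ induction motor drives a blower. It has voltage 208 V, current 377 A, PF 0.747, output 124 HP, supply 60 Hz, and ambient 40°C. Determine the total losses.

8.95 kW

P_in = √3·V·I·cosφ = 1.732×208×377×0.747 = 101455 W
P_out = 124×746 = 92504 W
Losses = P_in − P_out = 101455 − 92504 = 8951 W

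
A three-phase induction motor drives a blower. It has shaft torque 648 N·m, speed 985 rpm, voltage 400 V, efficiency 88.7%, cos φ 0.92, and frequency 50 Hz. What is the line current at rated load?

ω = 2π×985/60 = 103.1 rad/s; P_out = τω = 648 × 103.1 = 66809 W
P_in = P_out / η = 66809 / 0.887 = 75320 W
I_L = P_in / (√3·V_L·cosφ) = 75320 / (1.732 × 400 × 0.92) = 118 A

118 A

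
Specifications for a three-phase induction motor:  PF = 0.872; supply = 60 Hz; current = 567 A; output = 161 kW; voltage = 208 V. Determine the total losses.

17100 W

P_in = √3·V·I·cosφ = 1.732×208×567×0.872 = 178119 W
P_out = 161000 W
Losses = P_in − P_out = 178119 − 161000 = 17119 W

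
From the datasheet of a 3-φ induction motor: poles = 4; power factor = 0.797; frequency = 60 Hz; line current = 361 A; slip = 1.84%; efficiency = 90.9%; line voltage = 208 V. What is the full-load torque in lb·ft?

376 lb·ft

P_in = √3·V·I·cosφ = 1.732 × 208 × 361 × 0.797 = 103652 W
P_out = η·P_in = 0.909 × 103652 = 94220 W
n_s = 120×60/4 = 1800 rpm; n = 1800×(1−0.0184) = 1767 rpm
ω = 2π×1767/60 = 185 rad/s
τ = P_out/ω = 94220/185 = 509.3 N·m
In lb·ft: 509.3/1.356 = 376 lb·ft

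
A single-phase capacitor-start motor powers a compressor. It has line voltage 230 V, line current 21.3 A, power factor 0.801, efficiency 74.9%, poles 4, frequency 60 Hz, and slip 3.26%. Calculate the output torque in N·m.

P_in = V·I·cosφ = 230 × 21.3 × 0.801 = 3924 W
P_out = η·P_in = 0.749 × 3924 = 2939 W
n_s = 120×60/4 = 1800 rpm; n = 1800×(1−0.0326) = 1741 rpm
ω = 2π×1741/60 = 182.3 rad/s
τ = P_out/ω = 2939/182.3 = 16.1 N·m

16.1 N·m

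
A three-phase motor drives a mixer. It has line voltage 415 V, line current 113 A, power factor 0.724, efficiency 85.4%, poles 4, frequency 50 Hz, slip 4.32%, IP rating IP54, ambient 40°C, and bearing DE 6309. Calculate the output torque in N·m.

P_in = √3·V·I·cosφ = 1.732 × 415 × 113 × 0.724 = 58805 W
P_out = η·P_in = 0.854 × 58805 = 50219 W
n_s = 120×50/4 = 1500 rpm; n = 1500×(1−0.0432) = 1435 rpm
ω = 2π×1435/60 = 150.3 rad/s
τ = P_out/ω = 50219/150.3 = 334 N·m

334 N·m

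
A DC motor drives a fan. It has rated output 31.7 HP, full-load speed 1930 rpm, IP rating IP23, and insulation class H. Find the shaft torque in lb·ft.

86.3 lb·ft

P_out = 31.7 × 746 = 23648 W
ω = 2π × 1930/60 = 202.1 rad/s
τ = P_out/ω = 23648/202.1 = 117 N·m
In lb·ft: 117/1.356 = 86.3 lb·ft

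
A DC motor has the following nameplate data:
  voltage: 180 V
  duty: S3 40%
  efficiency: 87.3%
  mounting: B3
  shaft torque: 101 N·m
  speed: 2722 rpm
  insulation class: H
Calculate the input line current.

ω = 2π×2722/60 = 285 rad/s; P_out = τω = 101 × 285 = 28785 W
P_in = P_out / η = 28785 / 0.873 = 32973 W
I = P_in / V = 32973 / 180 = 183 A

183 A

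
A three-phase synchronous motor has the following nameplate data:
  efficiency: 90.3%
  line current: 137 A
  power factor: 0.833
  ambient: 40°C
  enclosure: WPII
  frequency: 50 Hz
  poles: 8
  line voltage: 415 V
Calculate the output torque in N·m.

P_in = √3·V·I·cosφ = 1.732 × 415 × 137 × 0.833 = 82028 W
P_out = η·P_in = 0.903 × 82028 = 74071 W
n = n_s = 120×50/8 = 750 rpm (synchronous)
ω = 2π×750/60 = 78.54 rad/s
τ = P_out/ω = 74071/78.54 = 943 N·m

943 N·m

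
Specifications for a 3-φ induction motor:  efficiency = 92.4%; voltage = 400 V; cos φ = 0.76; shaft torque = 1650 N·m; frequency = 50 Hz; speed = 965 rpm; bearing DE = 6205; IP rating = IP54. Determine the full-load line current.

343 A

ω = 2π×965/60 = 101.1 rad/s; P_out = τω = 1650 × 101.1 = 166815 W
P_in = P_out / η = 166815 / 0.924 = 180536 W
I_L = P_in / (√3·V_L·cosφ) = 180536 / (1.732 × 400 × 0.76) = 343 A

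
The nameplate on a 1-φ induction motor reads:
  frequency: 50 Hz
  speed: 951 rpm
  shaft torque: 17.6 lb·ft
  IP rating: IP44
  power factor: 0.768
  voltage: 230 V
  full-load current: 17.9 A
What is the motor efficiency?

τ = 17.6 lb·ft × 1.356 = 23.87 N·m
ω = 2π × 951/60 = 99.59 rad/s; P_out = τω = 23.87 × 99.59 = 2377 W
P_in = V·I·cosφ = 230 × 17.9 × 0.768 = 3162 W
η = P_out / P_in = 2377 / 3162 = 0.752 = 75.2%

75.2 %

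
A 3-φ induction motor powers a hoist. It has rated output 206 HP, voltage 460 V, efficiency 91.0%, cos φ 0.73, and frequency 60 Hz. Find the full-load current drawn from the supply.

290 A

P_out = 206 × 746 = 153676 W
P_in = P_out / η = 153676 / 0.910 = 168875 W
I_L = P_in / (√3·V_L·cosφ) = 168875 / (1.732 × 460 × 0.73) = 290 A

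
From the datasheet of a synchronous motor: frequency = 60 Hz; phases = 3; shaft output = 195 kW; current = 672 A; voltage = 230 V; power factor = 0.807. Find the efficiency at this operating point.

P_out = 195 kW = 195000 W
P_in = √3·V_L·I_L·cosφ = 1.732 × 230 × 672 × 0.807 = 216032 W
η = P_out / P_in = 195000 / 216032 = 0.903 = 90.3%

90.3 %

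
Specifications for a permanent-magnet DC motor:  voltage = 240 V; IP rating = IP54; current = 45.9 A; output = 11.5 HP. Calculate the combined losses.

2.44 kW

P_in = V·I = 240×45.9 = 11016 W
P_out = 11.5×746 = 8579 W
Losses = P_in − P_out = 11016 − 8579 = 2437 W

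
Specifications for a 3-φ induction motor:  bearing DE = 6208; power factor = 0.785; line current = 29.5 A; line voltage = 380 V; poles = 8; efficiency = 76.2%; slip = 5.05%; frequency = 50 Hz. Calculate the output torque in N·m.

P_in = √3·V·I·cosφ = 1.732 × 380 × 29.5 × 0.785 = 15241 W
P_out = η·P_in = 0.762 × 15241 = 11614 W
n_s = 120×50/8 = 750 rpm; n = 750×(1−0.0505) = 712 rpm
ω = 2π×712/60 = 74.56 rad/s
τ = P_out/ω = 11614/74.56 = 156 N·m

156 N·m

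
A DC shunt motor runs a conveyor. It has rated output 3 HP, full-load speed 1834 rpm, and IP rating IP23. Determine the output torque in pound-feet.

P_out = 3 × 746 = 2238 W
ω = 2π × 1834/60 = 192.1 rad/s
τ = P_out/ω = 2238/192.1 = 11.65 N·m
In lb·ft: 11.65/1.356 = 8.59 lb·ft

8.59 lb·ft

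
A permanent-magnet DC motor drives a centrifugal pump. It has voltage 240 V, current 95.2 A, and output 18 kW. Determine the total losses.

P_in = V·I = 240×95.2 = 22848 W
P_out = 18000 W
Losses = P_in − P_out = 22848 − 18000 = 4848 W

4.85 kW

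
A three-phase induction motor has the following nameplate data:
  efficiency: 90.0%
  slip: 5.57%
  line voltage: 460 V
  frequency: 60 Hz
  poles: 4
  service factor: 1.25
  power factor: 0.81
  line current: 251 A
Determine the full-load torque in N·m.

819 N·m

P_in = √3·V·I·cosφ = 1.732 × 460 × 251 × 0.81 = 161981 W
P_out = η·P_in = 0.9 × 161981 = 145783 W
n_s = 120×60/4 = 1800 rpm; n = 1800×(1−0.0557) = 1700 rpm
ω = 2π×1700/60 = 178 rad/s
τ = P_out/ω = 145783/178 = 819 N·m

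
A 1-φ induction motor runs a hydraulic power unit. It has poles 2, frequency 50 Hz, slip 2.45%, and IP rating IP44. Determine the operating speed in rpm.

n_s = 120f/p = 120×50/2 = 3000 rpm
n = n_s(1 − s) = 3000 × (1 − 0.0245) = 2926 rpm

2926 rpm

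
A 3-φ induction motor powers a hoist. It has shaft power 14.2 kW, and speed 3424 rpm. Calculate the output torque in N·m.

39.6 N·m

ω = 2π × 3424/60 = 358.6 rad/s
τ = P/ω = 14200/358.6 = 39.6 N·m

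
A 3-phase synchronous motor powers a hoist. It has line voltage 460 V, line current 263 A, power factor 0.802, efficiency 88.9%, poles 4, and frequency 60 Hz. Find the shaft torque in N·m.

P_in = √3·V·I·cosφ = 1.732 × 460 × 263 × 0.802 = 168049 W
P_out = η·P_in = 0.889 × 168049 = 149396 W
n = n_s = 120×60/4 = 1800 rpm (synchronous)
ω = 2π×1800/60 = 188.5 rad/s
τ = P_out/ω = 149396/188.5 = 793 N·m

793 N·m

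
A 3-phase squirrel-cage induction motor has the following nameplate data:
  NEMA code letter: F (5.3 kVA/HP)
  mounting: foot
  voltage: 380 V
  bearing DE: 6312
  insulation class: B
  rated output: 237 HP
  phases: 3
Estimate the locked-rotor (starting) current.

S_LR = 5.3 × 237 = 1256.1 kVA
I_LR = S_LR/(√3·V_L) = 1256100/(1.732×380) = 1910 A

1910 A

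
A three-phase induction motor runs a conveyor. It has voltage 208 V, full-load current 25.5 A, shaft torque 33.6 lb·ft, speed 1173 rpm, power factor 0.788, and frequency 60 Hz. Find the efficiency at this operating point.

77.3 %

τ = 33.6 lb·ft × 1.356 = 45.56 N·m
ω = 2π × 1173/60 = 122.8 rad/s; P_out = τω = 45.56 × 122.8 = 5595 W
P_in = √3·V_L·I_L·cosφ = 1.732 × 208 × 25.5 × 0.788 = 7239 W
η = P_out / P_in = 5595 / 7239 = 0.773 = 77.3%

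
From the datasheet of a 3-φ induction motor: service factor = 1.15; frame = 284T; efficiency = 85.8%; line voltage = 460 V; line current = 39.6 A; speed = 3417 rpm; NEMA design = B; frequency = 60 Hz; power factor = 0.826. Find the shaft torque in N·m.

62.5 N·m

P_in = √3·V·I·cosφ = 1.732 × 460 × 39.6 × 0.826 = 26060 W
P_out = η·P_in = 0.858 × 26060 = 22359 W
n = 3417 rpm
ω = 2π×3417/60 = 357.8 rad/s
τ = P_out/ω = 22359/357.8 = 62.5 N·m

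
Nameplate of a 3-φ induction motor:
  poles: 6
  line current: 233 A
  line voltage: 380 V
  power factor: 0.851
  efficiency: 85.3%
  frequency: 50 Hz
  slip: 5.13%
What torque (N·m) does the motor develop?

P_in = √3·V·I·cosφ = 1.732 × 380 × 233 × 0.851 = 130502 W
P_out = η·P_in = 0.853 × 130502 = 111318 W
n_s = 120×50/6 = 1000 rpm; n = 1000×(1−0.0513) = 949 rpm
ω = 2π×949/60 = 99.38 rad/s
τ = P_out/ω = 111318/99.38 = 1120 N·m

1120 N·m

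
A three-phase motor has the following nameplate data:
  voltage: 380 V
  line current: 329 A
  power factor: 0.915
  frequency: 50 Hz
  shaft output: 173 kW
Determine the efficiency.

87.3 %

P_out = 173 kW = 173000 W
P_in = √3·V_L·I_L·cosφ = 1.732 × 380 × 329 × 0.915 = 198129 W
η = P_out / P_in = 173000 / 198129 = 0.873 = 87.3%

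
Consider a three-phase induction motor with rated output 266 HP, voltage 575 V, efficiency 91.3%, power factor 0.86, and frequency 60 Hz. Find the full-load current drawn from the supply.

P_out = 266 × 746 = 198436 W
P_in = P_out / η = 198436 / 0.913 = 217345 W
I_L = P_in / (√3·V_L·cosφ) = 217345 / (1.732 × 575 × 0.86) = 254 A

254 A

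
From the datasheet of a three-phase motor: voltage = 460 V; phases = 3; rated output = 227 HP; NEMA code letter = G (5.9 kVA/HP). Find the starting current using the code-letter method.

1680 A

S_LR = 5.9 × 227 = 1339.3 kVA
I_LR = S_LR/(√3·V_L) = 1339300/(1.732×460) = 1680 A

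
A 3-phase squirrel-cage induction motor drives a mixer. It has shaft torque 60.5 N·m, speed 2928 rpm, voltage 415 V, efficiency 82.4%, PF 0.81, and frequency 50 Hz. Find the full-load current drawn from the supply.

38.7 A

ω = 2π×2928/60 = 306.6 rad/s; P_out = τω = 60.5 × 306.6 = 18549 W
P_in = P_out / η = 18549 / 0.824 = 22511 W
I_L = P_in / (√3·V_L·cosφ) = 22511 / (1.732 × 415 × 0.81) = 38.7 A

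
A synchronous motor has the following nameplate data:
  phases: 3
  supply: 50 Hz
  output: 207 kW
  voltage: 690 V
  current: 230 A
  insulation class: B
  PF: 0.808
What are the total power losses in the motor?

15.1 kW

P_in = √3·V·I·cosφ = 1.732×690×230×0.808 = 222094 W
P_out = 207000 W
Losses = P_in − P_out = 222094 − 207000 = 15094 W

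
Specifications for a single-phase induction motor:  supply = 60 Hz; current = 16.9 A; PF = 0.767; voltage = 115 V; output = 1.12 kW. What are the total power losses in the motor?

371 W

P_in = V·I·cosφ = 115×16.9×0.767 = 1491 W
P_out = 1120 W
Losses = P_in − P_out = 1491 − 1120 = 371 W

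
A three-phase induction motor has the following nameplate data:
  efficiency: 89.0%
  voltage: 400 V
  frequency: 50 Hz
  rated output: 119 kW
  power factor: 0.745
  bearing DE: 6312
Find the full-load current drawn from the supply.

259 A

P_out = 119 kW = 119000 W
P_in = P_out / η = 119000 / 0.890 = 133708 W
I_L = P_in / (√3·V_L·cosφ) = 133708 / (1.732 × 400 × 0.745) = 259 A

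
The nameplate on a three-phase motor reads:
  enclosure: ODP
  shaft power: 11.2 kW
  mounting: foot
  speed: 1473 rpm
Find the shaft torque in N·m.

ω = 2π × 1473/60 = 154.3 rad/s
τ = P/ω = 11200/154.3 = 72.6 N·m

72.6 N·m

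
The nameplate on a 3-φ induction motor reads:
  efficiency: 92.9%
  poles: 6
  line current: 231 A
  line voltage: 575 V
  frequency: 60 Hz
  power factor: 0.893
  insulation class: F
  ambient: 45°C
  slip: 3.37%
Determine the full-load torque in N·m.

1570 N·m

P_in = √3·V·I·cosφ = 1.732 × 575 × 231 × 0.893 = 205437 W
P_out = η·P_in = 0.929 × 205437 = 190851 W
n_s = 120×60/6 = 1200 rpm; n = 1200×(1−0.0337) = 1160 rpm
ω = 2π×1160/60 = 121.5 rad/s
τ = P_out/ω = 190851/121.5 = 1570 N·m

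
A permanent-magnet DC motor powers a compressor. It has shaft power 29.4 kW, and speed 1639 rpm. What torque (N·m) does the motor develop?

171 N·m

ω = 2π × 1639/60 = 171.6 rad/s
τ = P/ω = 29400/171.6 = 171 N·m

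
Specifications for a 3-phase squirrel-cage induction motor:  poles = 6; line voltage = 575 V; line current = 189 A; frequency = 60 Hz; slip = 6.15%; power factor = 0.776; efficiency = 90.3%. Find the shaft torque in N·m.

P_in = √3·V·I·cosφ = 1.732 × 575 × 189 × 0.776 = 146063 W
P_out = η·P_in = 0.903 × 146063 = 131895 W
n_s = 120×60/6 = 1200 rpm; n = 1200×(1−0.0615) = 1126 rpm
ω = 2π×1126/60 = 117.9 rad/s
τ = P_out/ω = 131895/117.9 = 1120 N·m

1120 N·m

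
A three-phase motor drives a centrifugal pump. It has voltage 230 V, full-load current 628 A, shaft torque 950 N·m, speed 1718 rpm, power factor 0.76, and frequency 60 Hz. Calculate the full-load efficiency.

89.9 %

ω = 2π × 1718/60 = 179.9 rad/s; P_out = τω = 950 × 179.9 = 170905 W
P_in = √3·V_L·I_L·cosφ = 1.732 × 230 × 628 × 0.76 = 190129 W
η = P_out / P_in = 170905 / 190129 = 0.899 = 89.9%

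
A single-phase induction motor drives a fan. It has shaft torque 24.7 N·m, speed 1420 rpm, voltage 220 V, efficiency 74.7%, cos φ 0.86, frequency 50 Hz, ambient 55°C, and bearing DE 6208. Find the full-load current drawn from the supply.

26 A

ω = 2π×1420/60 = 148.7 rad/s; P_out = τω = 24.7 × 148.7 = 3673 W
P_in = P_out / η = 3673 / 0.747 = 4917 W
I = P_in / (V·cosφ) = 4917 / (220 × 0.86) = 26 A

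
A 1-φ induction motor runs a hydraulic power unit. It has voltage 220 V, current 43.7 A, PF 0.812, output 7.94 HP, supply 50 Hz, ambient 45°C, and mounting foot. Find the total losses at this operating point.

P_in = V·I·cosφ = 220×43.7×0.812 = 7807 W
P_out = 7.94×746 = 5923 W
Losses = P_in − P_out = 7807 − 5923 = 1884 W

1.88 kW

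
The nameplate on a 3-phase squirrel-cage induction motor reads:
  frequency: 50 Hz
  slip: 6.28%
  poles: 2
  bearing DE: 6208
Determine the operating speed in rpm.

2812 rpm

n_s = 120f/p = 120×50/2 = 3000 rpm
n = n_s(1 − s) = 3000 × (1 − 0.0628) = 2812 rpm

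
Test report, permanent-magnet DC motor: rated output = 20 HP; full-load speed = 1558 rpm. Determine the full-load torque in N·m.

P_out = 20 × 746 = 14920 W
ω = 2π × 1558/60 = 163.2 rad/s
τ = P_out/ω = 14920/163.2 = 91.4 N·m

91.4 N·m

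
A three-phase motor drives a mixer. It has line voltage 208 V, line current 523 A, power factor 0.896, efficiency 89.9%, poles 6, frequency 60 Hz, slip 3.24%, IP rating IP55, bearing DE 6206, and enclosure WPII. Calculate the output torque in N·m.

1250 N·m

P_in = √3·V·I·cosφ = 1.732 × 208 × 523 × 0.896 = 168819 W
P_out = η·P_in = 0.899 × 168819 = 151768 W
n_s = 120×60/6 = 1200 rpm; n = 1200×(1−0.0324) = 1161 rpm
ω = 2π×1161/60 = 121.6 rad/s
τ = P_out/ω = 151768/121.6 = 1250 N·m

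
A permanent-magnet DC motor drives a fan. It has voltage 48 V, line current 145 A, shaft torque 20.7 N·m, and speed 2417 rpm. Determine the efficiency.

ω = 2π × 2417/60 = 253.1 rad/s; P_out = τω = 20.7 × 253.1 = 5239 W
P_in = V·I = 48 × 145 = 6960 W
η = P_out / P_in = 5239 / 6960 = 0.753 = 75.3%

75.3 %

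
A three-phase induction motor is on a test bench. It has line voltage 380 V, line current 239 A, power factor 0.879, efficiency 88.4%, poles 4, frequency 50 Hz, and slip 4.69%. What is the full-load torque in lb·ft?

602 lb·ft

P_in = √3·V·I·cosφ = 1.732 × 380 × 239 × 0.879 = 138267 W
P_out = η·P_in = 0.884 × 138267 = 122228 W
n_s = 120×50/4 = 1500 rpm; n = 1500×(1−0.0469) = 1430 rpm
ω = 2π×1430/60 = 149.7 rad/s
τ = P_out/ω = 122228/149.7 = 816.5 N·m
In lb·ft: 816.5/1.356 = 602 lb·ft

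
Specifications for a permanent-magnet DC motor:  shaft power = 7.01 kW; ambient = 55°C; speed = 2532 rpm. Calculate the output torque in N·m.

26.4 N·m

ω = 2π × 2532/60 = 265.2 rad/s
τ = P/ω = 7010/265.2 = 26.4 N·m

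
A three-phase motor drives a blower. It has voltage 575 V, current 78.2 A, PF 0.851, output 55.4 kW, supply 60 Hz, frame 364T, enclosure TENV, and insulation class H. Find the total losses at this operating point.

10900 W

P_in = √3·V·I·cosφ = 1.732×575×78.2×0.851 = 66275 W
P_out = 55400 W
Losses = P_in − P_out = 66275 − 55400 = 10875 W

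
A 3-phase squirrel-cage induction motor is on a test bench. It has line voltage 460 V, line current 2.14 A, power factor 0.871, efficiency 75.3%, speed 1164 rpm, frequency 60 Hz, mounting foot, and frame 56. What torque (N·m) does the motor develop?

P_in = √3·V·I·cosφ = 1.732 × 460 × 2.14 × 0.871 = 1485 W
P_out = η·P_in = 0.753 × 1485 = 1118 W
n = 1164 rpm
ω = 2π×1164/60 = 121.9 rad/s
τ = P_out/ω = 1118/121.9 = 9.17 N·m

9.17 N·m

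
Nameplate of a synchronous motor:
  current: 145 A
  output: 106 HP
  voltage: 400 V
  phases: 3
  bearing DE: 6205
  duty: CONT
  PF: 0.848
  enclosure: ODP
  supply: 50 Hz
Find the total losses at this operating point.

P_in = √3·V·I·cosφ = 1.732×400×145×0.848 = 85187 W
P_out = 106×746 = 79076 W
Losses = P_in − P_out = 85187 − 79076 = 6111 W

6110 W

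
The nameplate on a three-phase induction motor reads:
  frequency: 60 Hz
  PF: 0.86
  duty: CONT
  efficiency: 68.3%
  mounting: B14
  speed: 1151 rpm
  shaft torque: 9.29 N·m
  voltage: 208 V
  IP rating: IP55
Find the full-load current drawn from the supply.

ω = 2π×1151/60 = 120.5 rad/s; P_out = τω = 9.29 × 120.5 = 1119 W
P_in = P_out / η = 1119 / 0.683 = 1638 W
I_L = P_in / (√3·V_L·cosφ) = 1638 / (1.732 × 208 × 0.86) = 5.29 A

5.29 A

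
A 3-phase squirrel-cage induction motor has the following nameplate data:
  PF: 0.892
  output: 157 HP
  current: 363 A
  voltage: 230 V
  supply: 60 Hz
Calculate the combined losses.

P_in = √3·V·I·cosφ = 1.732×230×363×0.892 = 128987 W
P_out = 157×746 = 117122 W
Losses = P_in − P_out = 128987 − 117122 = 11865 W

11900 W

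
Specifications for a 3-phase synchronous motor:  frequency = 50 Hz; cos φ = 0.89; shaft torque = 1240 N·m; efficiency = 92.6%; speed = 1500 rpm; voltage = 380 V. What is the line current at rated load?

359 A

ω = 2π×1500/60 = 157.1 rad/s; P_out = τω = 1240 × 157.1 = 194804 W
P_in = P_out / η = 194804 / 0.926 = 210371 W
I_L = P_in / (√3·V_L·cosφ) = 210371 / (1.732 × 380 × 0.89) = 359 A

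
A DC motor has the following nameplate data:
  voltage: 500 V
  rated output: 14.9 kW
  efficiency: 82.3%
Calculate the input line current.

P_out = 14.9 kW = 14900 W
P_in = P_out / η = 14900 / 0.823 = 18104 W
I = P_in / V = 18104 / 500 = 36.2 A

36.2 A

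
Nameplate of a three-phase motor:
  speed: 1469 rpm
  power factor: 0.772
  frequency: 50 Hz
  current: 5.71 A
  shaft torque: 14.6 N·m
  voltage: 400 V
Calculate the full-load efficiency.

ω = 2π × 1469/60 = 153.8 rad/s; P_out = τω = 14.6 × 153.8 = 2245 W
P_in = √3·V_L·I_L·cosφ = 1.732 × 400 × 5.71 × 0.772 = 3054 W
η = P_out / P_in = 2245 / 3054 = 0.735 = 73.5%

73.5 %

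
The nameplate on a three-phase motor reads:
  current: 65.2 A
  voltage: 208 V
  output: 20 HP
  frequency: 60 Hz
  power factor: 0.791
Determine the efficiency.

P_out = 20 × 746 = 14920 W
P_in = √3·V_L·I_L·cosφ = 1.732 × 208 × 65.2 × 0.791 = 18580 W
η = P_out / P_in = 14920 / 18580 = 0.803 = 80.3%

80.3 %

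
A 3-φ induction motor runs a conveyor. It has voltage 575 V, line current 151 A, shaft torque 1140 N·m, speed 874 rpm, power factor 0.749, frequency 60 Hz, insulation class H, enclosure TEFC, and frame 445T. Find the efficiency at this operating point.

92.6 %

ω = 2π × 874/60 = 91.53 rad/s; P_out = τω = 1140 × 91.53 = 104344 W
P_in = √3·V_L·I_L·cosφ = 1.732 × 575 × 151 × 0.749 = 112635 W
η = P_out / P_in = 104344 / 112635 = 0.926 = 92.6%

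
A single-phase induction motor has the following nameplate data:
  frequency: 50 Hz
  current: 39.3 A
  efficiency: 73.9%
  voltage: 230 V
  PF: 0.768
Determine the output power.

P_in = V·I·cosφ = 230 × 39.3 × 0.768 = 6942 W
P_out = η·P_in = 0.739 × 6942 = 5130 W

5.13 kW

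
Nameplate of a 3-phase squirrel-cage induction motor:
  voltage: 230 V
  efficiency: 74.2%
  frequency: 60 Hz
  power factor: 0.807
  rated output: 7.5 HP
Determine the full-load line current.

P_out = 7.5 × 746 = 5595 W
P_in = P_out / η = 5595 / 0.742 = 7540 W
I_L = P_in / (√3·V_L·cosφ) = 7540 / (1.732 × 230 × 0.807) = 23.5 A

23.5 A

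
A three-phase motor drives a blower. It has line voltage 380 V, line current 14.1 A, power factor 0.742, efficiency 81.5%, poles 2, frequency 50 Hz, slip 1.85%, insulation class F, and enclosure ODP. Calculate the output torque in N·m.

18.2 N·m

P_in = √3·V·I·cosφ = 1.732 × 380 × 14.1 × 0.742 = 6886 W
P_out = η·P_in = 0.815 × 6886 = 5612 W
n_s = 120×50/2 = 3000 rpm; n = 3000×(1−0.0185) = 2945 rpm
ω = 2π×2945/60 = 308.4 rad/s
τ = P_out/ω = 5612/308.4 = 18.2 N·m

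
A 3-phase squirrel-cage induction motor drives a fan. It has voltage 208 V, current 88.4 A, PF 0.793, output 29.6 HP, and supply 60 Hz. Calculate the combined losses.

P_in = √3·V·I·cosφ = 1.732×208×88.4×0.793 = 25254 W
P_out = 29.6×746 = 22082 W
Losses = P_in − P_out = 25254 − 22082 = 3172 W

3.17 kW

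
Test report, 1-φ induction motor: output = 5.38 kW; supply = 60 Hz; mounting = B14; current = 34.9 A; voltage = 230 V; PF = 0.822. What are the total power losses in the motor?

1.22 kW

P_in = V·I·cosφ = 230×34.9×0.822 = 6598 W
P_out = 5380 W
Losses = P_in − P_out = 6598 − 5380 = 1218 W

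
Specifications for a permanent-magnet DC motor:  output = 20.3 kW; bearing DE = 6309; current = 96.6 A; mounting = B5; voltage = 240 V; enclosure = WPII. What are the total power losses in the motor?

2880 W

P_in = V·I = 240×96.6 = 23184 W
P_out = 20300 W
Losses = P_in − P_out = 23184 − 20300 = 2884 W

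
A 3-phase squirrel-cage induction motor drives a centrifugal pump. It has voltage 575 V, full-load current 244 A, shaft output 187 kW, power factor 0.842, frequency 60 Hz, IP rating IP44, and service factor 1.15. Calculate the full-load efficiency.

91.4 %

P_out = 187 kW = 187000 W
P_in = √3·V_L·I_L·cosφ = 1.732 × 575 × 244 × 0.842 = 204606 W
η = P_out / P_in = 187000 / 204606 = 0.914 = 91.4%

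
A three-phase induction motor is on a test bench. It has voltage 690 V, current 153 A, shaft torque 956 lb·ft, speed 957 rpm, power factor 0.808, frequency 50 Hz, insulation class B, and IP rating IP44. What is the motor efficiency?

87.9 %

τ = 956 lb·ft × 1.356 = 1296 N·m
ω = 2π × 957/60 = 100.2 rad/s; P_out = τω = 1296 × 100.2 = 129859 W
P_in = √3·V_L·I_L·cosφ = 1.732 × 690 × 153 × 0.808 = 147741 W
η = P_out / P_in = 129859 / 147741 = 0.879 = 87.9%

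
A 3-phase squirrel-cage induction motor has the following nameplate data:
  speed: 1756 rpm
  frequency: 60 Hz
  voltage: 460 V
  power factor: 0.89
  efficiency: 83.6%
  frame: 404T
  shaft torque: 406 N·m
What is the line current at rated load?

126 A

ω = 2π×1756/60 = 183.9 rad/s; P_out = τω = 406 × 183.9 = 74663 W
P_in = P_out / η = 74663 / 0.836 = 89310 W
I_L = P_in / (√3·V_L·cosφ) = 89310 / (1.732 × 460 × 0.89) = 126 A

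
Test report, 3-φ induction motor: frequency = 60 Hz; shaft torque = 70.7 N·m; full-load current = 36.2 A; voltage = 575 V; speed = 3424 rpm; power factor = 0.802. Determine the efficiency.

ω = 2π × 3424/60 = 358.6 rad/s; P_out = τω = 70.7 × 358.6 = 25353 W
P_in = √3·V_L·I_L·cosφ = 1.732 × 575 × 36.2 × 0.802 = 28913 W
η = P_out / P_in = 25353 / 28913 = 0.877 = 87.7%

87.7 %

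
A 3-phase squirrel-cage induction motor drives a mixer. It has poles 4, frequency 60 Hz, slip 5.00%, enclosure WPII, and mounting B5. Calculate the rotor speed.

n_s = 120f/p = 120×60/4 = 1800 rpm
n = n_s(1 − s) = 1800 × (1 − 0.05) = 1710 rpm

1710 rpm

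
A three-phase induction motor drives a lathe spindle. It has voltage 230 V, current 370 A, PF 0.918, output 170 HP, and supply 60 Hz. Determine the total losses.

P_in = √3·V·I·cosφ = 1.732×230×370×0.918 = 135307 W
P_out = 170×746 = 126820 W
Losses = P_in − P_out = 135307 − 126820 = 8487 W

8.49 kW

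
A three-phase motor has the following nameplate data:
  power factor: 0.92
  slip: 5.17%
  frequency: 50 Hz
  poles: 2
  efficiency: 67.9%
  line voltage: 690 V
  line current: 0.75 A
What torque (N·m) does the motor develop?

P_in = √3·V·I·cosφ = 1.732 × 690 × 0.75 × 0.92 = 825 W
P_out = η·P_in = 0.679 × 825 = 560 W
n_s = 120×50/2 = 3000 rpm; n = 3000×(1−0.0517) = 2845 rpm
ω = 2π×2845/60 = 297.9 rad/s
τ = P_out/ω = 560/297.9 = 1.88 N·m

1.88 N·m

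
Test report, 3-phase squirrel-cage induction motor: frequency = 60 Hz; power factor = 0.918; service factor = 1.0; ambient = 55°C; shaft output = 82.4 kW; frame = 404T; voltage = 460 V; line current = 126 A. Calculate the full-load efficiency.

89.4 %

P_out = 82.4 kW = 82400 W
P_in = √3·V_L·I_L·cosφ = 1.732 × 460 × 126 × 0.918 = 92155 W
η = P_out / P_in = 82400 / 92155 = 0.894 = 89.4%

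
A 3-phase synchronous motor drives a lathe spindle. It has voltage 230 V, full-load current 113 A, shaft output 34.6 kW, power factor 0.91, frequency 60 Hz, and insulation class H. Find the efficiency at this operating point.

84.5 %

P_out = 34.6 kW = 34600 W
P_in = √3·V_L·I_L·cosφ = 1.732 × 230 × 113 × 0.91 = 40963 W
η = P_out / P_in = 34600 / 40963 = 0.845 = 84.5%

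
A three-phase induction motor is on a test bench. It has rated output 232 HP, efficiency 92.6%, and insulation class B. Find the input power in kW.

P_out = 232 × 746 = 173072 W
P_in = P_out/η = 173072/0.926 = 186903 W = 187 kW

187 kW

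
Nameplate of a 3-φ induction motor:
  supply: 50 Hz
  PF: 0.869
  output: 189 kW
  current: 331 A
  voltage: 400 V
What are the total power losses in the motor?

P_in = √3·V·I·cosφ = 1.732×400×331×0.869 = 199276 W
P_out = 189000 W
Losses = P_in − P_out = 199276 − 189000 = 10276 W

10.3 kW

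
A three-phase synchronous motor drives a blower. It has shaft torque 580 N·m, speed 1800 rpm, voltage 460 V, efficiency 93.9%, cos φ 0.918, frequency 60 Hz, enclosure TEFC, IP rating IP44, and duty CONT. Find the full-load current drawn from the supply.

159 A

ω = 2π×1800/60 = 188.5 rad/s; P_out = τω = 580 × 188.5 = 109330 W
P_in = P_out / η = 109330 / 0.939 = 116432 W
I_L = P_in / (√3·V_L·cosφ) = 116432 / (1.732 × 460 × 0.918) = 159 A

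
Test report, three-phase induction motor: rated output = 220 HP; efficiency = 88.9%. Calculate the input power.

185 kW

P_out = 220 × 746 = 164120 W
P_in = P_out/η = 164120/0.889 = 184612 W = 185 kW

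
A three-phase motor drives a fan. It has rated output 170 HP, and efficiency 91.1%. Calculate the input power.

P_out = 170 × 746 = 126820 W
P_in = P_out/η = 126820/0.911 = 139210 W = 139 kW

139 kW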